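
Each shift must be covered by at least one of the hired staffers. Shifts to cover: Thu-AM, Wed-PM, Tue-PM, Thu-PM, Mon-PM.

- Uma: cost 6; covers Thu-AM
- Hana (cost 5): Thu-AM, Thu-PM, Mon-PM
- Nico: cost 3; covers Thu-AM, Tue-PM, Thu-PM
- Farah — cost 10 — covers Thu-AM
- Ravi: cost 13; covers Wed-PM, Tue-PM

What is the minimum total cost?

18

The greedy cost-per-new-shift heuristic would pick Nico, Hana, and Ravi for 21, but a cheaper cover exists.
Choose Hana and Ravi: together they cover Thu-AM, Wed-PM, Tue-PM, Thu-PM, Mon-PM — every shift.
Total cost: 5 + 13 = 18.
No cover costs less than 18.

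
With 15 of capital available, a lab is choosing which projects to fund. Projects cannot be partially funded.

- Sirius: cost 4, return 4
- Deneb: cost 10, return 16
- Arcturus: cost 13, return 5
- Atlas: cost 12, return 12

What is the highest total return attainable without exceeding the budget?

Take Sirius and Deneb: cost 4 + 10 = 14 ≤ 15, return 4 + 16 = 20.
No other feasible combination does better.

20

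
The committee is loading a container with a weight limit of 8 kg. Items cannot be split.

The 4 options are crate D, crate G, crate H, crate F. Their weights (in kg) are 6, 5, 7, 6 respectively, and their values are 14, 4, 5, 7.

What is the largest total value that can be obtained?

crate D: weight 6 ≤ 8, value 14.
crate H: weight 7 ≤ 8, value 5.
crate F: weight 6 ≤ 8, value 7.
Best is crate D with total value 14.

14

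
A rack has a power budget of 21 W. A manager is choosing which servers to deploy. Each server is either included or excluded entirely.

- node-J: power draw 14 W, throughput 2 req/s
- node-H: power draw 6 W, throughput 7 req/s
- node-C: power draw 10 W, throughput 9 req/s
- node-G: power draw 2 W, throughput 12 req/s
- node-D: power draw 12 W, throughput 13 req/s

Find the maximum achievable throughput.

32

This is a 0-1 knapsack instance.
Allowing fractional choices, the relaxed optimum would be about 32.9, but servers are indivisible.
node-H + node-G + node-D: power draw 6 + 2 + 12 = 20 ≤ 21, throughput 7 + 12 + 13 = 32.
node-H + node-C + node-G: power draw 6 + 10 + 2 = 18 ≤ 21, throughput 7 + 9 + 12 = 28.
Best is node-H, node-G, and node-D with total throughput 32.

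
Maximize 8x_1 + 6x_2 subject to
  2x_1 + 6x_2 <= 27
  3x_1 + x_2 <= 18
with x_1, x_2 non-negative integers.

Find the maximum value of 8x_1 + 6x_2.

52

The continuous relaxation peaks at (5.06, 2.81) with value 57.38; rounding to a feasible lattice point costs some objective.
(x_1,x_2)=(5,2) is feasible, giving 52.
(x_1,x_2)=(4,3) is feasible, giving 50.
(x_1,x_2)=(5,1) is feasible, giving 46.
(x_1,x_2)=(4,2) is feasible, giving 44.
The best lattice point is (5,2), giving 52.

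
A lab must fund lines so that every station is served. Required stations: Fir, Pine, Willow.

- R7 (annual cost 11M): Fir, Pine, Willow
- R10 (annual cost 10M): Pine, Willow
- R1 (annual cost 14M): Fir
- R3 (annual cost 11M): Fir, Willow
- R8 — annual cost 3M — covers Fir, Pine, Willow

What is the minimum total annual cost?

R8 alone covers Fir, Pine, Willow — every station.
Total annual cost: 3.
No cover costs less than 3.

3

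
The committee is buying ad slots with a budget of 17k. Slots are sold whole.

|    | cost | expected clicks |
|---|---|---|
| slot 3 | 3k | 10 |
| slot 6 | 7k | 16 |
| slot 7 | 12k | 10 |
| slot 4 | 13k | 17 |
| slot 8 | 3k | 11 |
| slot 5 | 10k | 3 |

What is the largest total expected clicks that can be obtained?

37

This is an integer program with binary decision variables.
Take slot 3, slot 6, and slot 8: cost 3 + 7 + 3 = 13 ≤ 17, expected clicks 10 + 16 + 11 = 37.
No other feasible combination does better.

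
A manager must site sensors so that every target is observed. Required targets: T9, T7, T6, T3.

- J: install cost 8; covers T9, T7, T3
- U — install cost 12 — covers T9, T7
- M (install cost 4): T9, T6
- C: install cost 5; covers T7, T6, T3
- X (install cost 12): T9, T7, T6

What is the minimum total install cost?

9

Choose M and C: together they cover T9, T7, T6, T3 — every target.
Total install cost: 4 + 5 = 9.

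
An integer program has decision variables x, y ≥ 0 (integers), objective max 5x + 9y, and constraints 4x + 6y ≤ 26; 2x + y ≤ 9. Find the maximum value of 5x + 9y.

37

(x,y)=(2,3): 4·2+6·3=26≤26, 2·2+1·3=7≤9, objective 37.
(x,y)=(0,4): 4·0+6·4=24≤26, 2·0+1·4=4≤9, objective 36.
(x,y)=(3,2): 4·3+6·2=24≤26, 2·3+1·2=8≤9, objective 33.
Maximum is 37 at (x,y)=(2,3).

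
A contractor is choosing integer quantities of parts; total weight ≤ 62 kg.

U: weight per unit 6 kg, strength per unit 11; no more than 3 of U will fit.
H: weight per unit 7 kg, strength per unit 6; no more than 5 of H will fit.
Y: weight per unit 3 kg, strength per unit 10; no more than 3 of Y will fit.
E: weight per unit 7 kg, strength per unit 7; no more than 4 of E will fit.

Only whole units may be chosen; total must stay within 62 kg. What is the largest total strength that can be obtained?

97

3×U, 1×H, 3×Y, and 4×E: weight 62 ≤ 62, strength 3·11 + 1·6 + 3·10 + 4·7 = 97.
3×U, 2×H, 3×Y, and 3×E: weight 62 ≤ 62, strength 3·11 + 2·6 + 3·10 + 3·7 = 96.
Best is 97.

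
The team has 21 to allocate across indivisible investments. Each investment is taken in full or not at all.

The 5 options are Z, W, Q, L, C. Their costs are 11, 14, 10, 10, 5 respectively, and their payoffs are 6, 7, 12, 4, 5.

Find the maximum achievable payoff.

18

Take Z and Q: cost 11 + 10 = 21 ≤ 21, payoff 6 + 12 = 18.
No other feasible combination does better.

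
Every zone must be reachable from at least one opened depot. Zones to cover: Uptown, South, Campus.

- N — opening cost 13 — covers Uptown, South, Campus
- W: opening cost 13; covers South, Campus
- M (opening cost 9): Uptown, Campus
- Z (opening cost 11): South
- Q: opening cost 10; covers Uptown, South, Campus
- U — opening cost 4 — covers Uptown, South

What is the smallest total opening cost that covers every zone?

10

The greedy cost-per-new-zone heuristic would pick U and M for 13, but a cheaper cover exists.
Q alone covers Uptown, South, Campus — every zone.
Total opening cost: 10.
No cover costs less than 10.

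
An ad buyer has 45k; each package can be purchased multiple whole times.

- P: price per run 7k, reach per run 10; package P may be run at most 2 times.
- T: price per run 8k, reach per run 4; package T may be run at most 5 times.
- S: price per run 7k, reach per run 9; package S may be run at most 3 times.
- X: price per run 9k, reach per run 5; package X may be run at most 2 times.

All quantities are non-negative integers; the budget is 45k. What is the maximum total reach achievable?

This is a bounded integer knapsack.
P has the best ratio (10/7); taking only P gives at most 2×10 = 20 (stopped by the supply cap of 2).
Mixing does better — 2×P, 3×S, and 1×X: price 44 ≤ 45, reach 2·10 + 3·9 + 1·5 = 52.

52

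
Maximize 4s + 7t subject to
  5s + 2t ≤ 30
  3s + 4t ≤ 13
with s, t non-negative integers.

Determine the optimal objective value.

The continuous relaxation peaks at (0, 3.25) with value 22.75; rounding to a feasible lattice point costs some objective.
(s,t)=(0,3): 5·0+2·3=6≤30, 3·0+4·3=12≤13, objective 21.
(s,t)=(1,2): 5·1+2·2=9≤30, 3·1+4·2=11≤13, objective 18.
(s,t)=(0,2): 5·0+2·2=4≤30, 3·0+4·2=8≤13, objective 14.
Maximum is 21 at (s,t)=(0,3).

21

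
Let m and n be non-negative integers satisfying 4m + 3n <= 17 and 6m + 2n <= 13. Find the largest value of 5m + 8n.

40

(m,n)=(0,5) is feasible, giving 40.
(m,n)=(0,4) is feasible, giving 32.
Maximum is 40 at (m,n)=(0,5).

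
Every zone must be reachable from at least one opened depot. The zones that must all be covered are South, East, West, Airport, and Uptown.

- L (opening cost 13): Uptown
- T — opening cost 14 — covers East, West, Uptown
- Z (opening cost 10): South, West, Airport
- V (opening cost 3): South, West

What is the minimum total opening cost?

This is a weighted set-cover instance.
The greedy cost-per-new-zone heuristic would pick V, T, and Z for 27, but a cheaper cover exists.
Choose T and Z: together they cover South, East, West, Airport, Uptown — every zone.
Total opening cost: 14 + 10 = 24.
No cover costs less than 24.

24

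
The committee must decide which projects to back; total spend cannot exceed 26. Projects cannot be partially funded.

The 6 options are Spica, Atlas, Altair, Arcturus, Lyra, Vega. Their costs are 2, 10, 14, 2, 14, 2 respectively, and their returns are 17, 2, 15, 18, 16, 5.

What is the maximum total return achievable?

56

Take Spica, Arcturus, Lyra, and Vega: cost 2 + 2 + 14 + 2 = 20 ≤ 26, return 17 + 18 + 16 + 5 = 56.
No other feasible combination does better.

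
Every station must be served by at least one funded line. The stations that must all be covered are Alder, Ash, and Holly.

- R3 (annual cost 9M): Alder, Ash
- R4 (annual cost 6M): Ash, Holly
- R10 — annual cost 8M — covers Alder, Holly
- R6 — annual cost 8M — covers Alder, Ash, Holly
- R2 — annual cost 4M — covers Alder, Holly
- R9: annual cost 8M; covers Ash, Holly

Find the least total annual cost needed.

R6 alone covers Alder, Ash, Holly — every station.
Total annual cost: 8.

8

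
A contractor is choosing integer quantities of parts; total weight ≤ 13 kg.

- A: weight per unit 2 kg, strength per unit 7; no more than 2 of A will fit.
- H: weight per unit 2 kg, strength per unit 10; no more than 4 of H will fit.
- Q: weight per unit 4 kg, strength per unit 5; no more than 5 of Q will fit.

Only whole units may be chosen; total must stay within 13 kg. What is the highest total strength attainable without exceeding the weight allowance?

H has the best ratio (10/2); taking only H gives at most 4×10 = 40 (stopped by the supply cap of 4).
Mixing does better — 2×A and 4×H: weight 12 ≤ 13, strength 2·7 + 4·10 = 54.

54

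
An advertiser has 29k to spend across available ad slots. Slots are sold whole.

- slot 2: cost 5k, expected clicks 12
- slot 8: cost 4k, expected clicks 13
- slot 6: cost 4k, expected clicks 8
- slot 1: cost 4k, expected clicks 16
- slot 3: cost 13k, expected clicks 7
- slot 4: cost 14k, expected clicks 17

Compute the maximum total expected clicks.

Allowing fractional choices, the relaxed optimum would be about 63.6, but ad slots are indivisible.
slot 8 + slot 6 + slot 1 + slot 4: cost 4 + 4 + 4 + 14 = 26 ≤ 29, expected clicks 13 + 8 + 16 + 17 = 54.
slot 2 + slot 8 + slot 1 + slot 4: cost 5 + 4 + 4 + 14 = 27 ≤ 29, expected clicks 12 + 13 + 16 + 17 = 58.
slot 2 + slot 6 + slot 1 + slot 4: cost 5 + 4 + 4 + 14 = 27 ≤ 29, expected clicks 12 + 8 + 16 + 17 = 53.
Best is slot 2, slot 8, slot 1, and slot 4 with total expected clicks 58.

58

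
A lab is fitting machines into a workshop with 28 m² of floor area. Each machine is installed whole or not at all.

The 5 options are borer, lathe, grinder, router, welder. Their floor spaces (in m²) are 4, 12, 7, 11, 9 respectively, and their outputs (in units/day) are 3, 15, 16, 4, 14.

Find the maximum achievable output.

45

lathe + grinder + welder: floor space 12 + 7 + 9 = 28 ≤ 28, output 15 + 16 + 14 = 45.
borer + lathe + grinder: floor space 4 + 12 + 7 = 23 ≤ 28, output 3 + 15 + 16 = 34.
Best is lathe, grinder, and welder with total output 45.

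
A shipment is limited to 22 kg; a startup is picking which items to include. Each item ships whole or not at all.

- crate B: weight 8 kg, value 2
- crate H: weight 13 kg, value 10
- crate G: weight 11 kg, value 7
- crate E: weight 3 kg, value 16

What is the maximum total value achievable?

This is a 0-1 knapsack instance.
crate G + crate E: weight 11 + 3 = 14 ≤ 22, value 7 + 16 = 23.
crate B + crate G + crate E: weight 8 + 11 + 3 = 22 ≤ 22, value 2 + 7 + 16 = 25.
crate H + crate E: weight 13 + 3 = 16 ≤ 22, value 10 + 16 = 26.
Best is crate H and crate E with total value 26.

26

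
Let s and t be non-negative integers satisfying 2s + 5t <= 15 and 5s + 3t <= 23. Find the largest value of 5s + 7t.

The continuous relaxation peaks at (3.68, 1.53) with value 29.11; rounding to a feasible lattice point costs some objective.
(s,t)=(4,1): 2·4+5·1=13≤15, 5·4+3·1=23≤23, objective 27.
(s,t)=(2,2): 2·2+5·2=14≤15, 5·2+3·2=16≤23, objective 24.
(s,t)=(3,1): 2·3+5·1=11≤15, 5·3+3·1=18≤23, objective 22.
(s,t)=(4,0): 2·4+5·0=8≤15, 5·4+3·0=20≤23, objective 20.
Maximum is 27 at (s,t)=(4,1).

27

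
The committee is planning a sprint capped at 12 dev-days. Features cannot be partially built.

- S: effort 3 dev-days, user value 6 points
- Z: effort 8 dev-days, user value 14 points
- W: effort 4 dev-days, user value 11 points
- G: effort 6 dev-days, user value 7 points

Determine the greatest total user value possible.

25

Allowing fractional choices, the relaxed optimum would be about 25.8, but features are indivisible.
S + Z: effort 3 + 8 = 11 ≤ 12, user value 6 + 14 = 20.
Z + W: effort 8 + 4 = 12 ≤ 12, user value 14 + 11 = 25.
W + G: effort 4 + 6 = 10 ≤ 12, user value 11 + 7 = 18.
Best is Z and W with total user value 25.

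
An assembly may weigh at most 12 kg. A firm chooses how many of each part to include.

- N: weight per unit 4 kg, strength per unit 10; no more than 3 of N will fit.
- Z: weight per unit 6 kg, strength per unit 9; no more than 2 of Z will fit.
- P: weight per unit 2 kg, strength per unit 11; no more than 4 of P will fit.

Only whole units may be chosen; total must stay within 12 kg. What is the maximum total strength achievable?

54

This is a bounded integer knapsack.
4×P: weight 8 ≤ 12, strength 4·11 = 44.
1×N and 4×P: weight 12 ≤ 12, strength 1·10 + 4·11 = 54.
Best is 54.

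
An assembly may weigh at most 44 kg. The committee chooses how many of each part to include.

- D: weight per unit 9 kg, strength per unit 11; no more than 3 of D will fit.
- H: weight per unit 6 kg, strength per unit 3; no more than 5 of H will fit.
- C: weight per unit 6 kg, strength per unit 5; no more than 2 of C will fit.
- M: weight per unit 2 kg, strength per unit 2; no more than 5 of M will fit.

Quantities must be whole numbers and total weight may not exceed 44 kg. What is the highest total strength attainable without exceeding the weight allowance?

48

Take 3×D, 1×C, and 5×M: weight 43 ≤ 44, strength 3·11 + 1·5 + 5·2 = 48.
D has the best ratio (11/9) and is taken to its limit of 3; remaining capacity is filled optimally with the others.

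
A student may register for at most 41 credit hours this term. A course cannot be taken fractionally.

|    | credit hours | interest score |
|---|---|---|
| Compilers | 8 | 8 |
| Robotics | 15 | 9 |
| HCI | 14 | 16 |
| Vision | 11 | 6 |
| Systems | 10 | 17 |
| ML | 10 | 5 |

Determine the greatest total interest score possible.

Robotics + HCI + Systems: credit hours 15 + 14 + 10 = 39 ≤ 41, interest score 9 + 16 + 17 = 42.
HCI + Vision + Systems: credit hours 14 + 11 + 10 = 35 ≤ 41, interest score 16 + 6 + 17 = 39.
Compilers + HCI + Systems: credit hours 8 + 14 + 10 = 32 ≤ 41, interest score 8 + 16 + 17 = 41.
Best is Robotics, HCI, and Systems with total interest score 42.

42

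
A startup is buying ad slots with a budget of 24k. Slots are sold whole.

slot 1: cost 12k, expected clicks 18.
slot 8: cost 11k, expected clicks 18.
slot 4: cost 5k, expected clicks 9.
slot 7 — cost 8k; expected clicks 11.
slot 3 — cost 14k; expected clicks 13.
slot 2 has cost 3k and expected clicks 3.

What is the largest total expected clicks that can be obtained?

slot 8 + slot 7 + slot 2: cost 11 + 8 + 3 = 22 ≤ 24, expected clicks 18 + 11 + 3 = 32.
slot 8 + slot 4 + slot 7: cost 11 + 5 + 8 = 24 ≤ 24, expected clicks 18 + 9 + 11 = 38.
slot 1 + slot 8: cost 12 + 11 = 23 ≤ 24, expected clicks 18 + 18 = 36.
Best is slot 8, slot 4, and slot 7 with total expected clicks 38.

38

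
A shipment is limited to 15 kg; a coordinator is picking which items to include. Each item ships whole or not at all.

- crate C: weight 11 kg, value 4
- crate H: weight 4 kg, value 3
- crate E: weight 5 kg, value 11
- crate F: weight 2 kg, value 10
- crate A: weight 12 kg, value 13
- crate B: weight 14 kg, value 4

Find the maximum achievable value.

24

Treat it as a binary knapsack problem.
crate F + crate A: weight 2 + 12 = 14 ≤ 15, value 10 + 13 = 23.
crate H + crate E + crate F: weight 4 + 5 + 2 = 11 ≤ 15, value 3 + 11 + 10 = 24.
crate E + crate F: weight 5 + 2 = 7 ≤ 15, value 11 + 10 = 21.
Best is crate H, crate E, and crate F with total value 24.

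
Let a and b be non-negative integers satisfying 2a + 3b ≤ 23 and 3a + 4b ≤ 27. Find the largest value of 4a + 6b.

(a,b)=(1,6): 2·1+3·6=20≤23, 3·1+4·6=27≤27, objective 40.
(a,b)=(2,5): 2·2+3·5=19≤23, 3·2+4·5=26≤27, objective 38.
(a,b)=(0,6): 2·0+3·6=18≤23, 3·0+4·6=24≤27, objective 36.
The best lattice point is (1,6), giving 40.

40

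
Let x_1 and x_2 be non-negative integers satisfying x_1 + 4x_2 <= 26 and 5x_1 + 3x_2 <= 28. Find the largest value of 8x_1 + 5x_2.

46

(x_1,x_2)=(2,6) is feasible, giving 46.
(x_1,x_2)=(2,5) is feasible, giving 41.
No feasible integer point exceeds 46.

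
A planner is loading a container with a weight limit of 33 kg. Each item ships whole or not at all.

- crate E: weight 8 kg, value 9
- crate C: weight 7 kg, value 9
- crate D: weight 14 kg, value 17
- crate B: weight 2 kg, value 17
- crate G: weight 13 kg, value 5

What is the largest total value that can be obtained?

52

This is a 0-1 knapsack instance.
crate E + crate C + crate D + crate B: weight 8 + 7 + 14 + 2 = 31 ≤ 33, value 9 + 9 + 17 + 17 = 52.
crate E + crate D + crate B: weight 8 + 14 + 2 = 24 ≤ 33, value 9 + 17 + 17 = 43.
crate C + crate D + crate B: weight 7 + 14 + 2 = 23 ≤ 33, value 9 + 17 + 17 = 43.
Best is crate E, crate C, crate D, and crate B with total value 52.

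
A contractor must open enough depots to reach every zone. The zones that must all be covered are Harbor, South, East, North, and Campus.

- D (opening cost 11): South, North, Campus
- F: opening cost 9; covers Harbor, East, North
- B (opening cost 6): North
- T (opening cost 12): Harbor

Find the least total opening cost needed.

20

Choose D and F: together they cover Harbor, South, East, North, Campus — every zone.
Total opening cost: 11 + 9 = 20.
No cover costs less than 20.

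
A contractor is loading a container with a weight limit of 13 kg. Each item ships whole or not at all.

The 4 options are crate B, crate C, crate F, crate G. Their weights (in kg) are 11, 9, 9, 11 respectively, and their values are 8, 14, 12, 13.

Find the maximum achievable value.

This is an integer program with binary decision variables.
Take crate C: weight 9 ≤ 13, value 14.
No other feasible combination does better.

14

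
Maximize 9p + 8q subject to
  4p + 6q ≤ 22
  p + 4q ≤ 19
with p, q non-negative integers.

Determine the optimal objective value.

The continuous relaxation peaks at (5.5, 0) with value 49.50; rounding to a feasible lattice point costs some objective.
(p,q)=(5,0): 4·5+6·0=20≤22, 1·5+4·0=5≤19, objective 45.
(p,q)=(4,1): 4·4+6·1=22≤22, 1·4+4·1=8≤19, objective 44.
The best lattice point is (5,0), giving 45.

45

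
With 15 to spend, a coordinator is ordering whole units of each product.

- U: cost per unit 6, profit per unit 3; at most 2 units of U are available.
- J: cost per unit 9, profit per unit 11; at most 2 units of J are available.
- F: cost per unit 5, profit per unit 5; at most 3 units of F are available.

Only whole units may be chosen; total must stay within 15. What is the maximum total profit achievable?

3×F: cost 15 ≤ 15, profit 3·5 = 15.
1×J and 1×F: cost 14 ≤ 15, profit 1·11 + 1·5 = 16.
Best is 16.

16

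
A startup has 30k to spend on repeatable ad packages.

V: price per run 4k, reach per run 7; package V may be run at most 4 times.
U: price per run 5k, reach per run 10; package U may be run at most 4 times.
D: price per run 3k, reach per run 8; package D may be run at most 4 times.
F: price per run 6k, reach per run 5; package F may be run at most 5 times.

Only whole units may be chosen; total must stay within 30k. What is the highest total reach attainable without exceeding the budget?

66

4×U and 3×D: price 29 ≤ 30, reach 4·10 + 3·8 = 64.
2×V, 2×U, and 4×D: price 30 ≤ 30, reach 2·7 + 2·10 + 4·8 = 66.
Best is 66.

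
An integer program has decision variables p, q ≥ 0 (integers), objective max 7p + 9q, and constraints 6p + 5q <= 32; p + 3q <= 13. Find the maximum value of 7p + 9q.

43

Relaxing integrality, the LP optimum is 48.54 at (p,q) = (2.38, 3.54), which is not an integer point.
(p,q)=(1,4): 6·1+5·4=26≤32, 1·1+3·4=13≤13, objective 43.
(p,q)=(2,3): 6·2+5·3=27≤32, 1·2+3·3=11≤13, objective 41.
(p,q)=(3,2): 6·3+5·2=28≤32, 1·3+3·2=9≤13, objective 39.
No feasible integer point exceeds 43.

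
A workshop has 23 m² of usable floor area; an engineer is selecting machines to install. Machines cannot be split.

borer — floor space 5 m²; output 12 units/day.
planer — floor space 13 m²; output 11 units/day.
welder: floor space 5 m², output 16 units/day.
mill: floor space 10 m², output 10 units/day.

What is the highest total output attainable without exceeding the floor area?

39

Allowing fractional choices, the relaxed optimum would be about 40.5, but machines are indivisible.
borer + welder: floor space 5 + 5 = 10 ≤ 23, output 12 + 16 = 28.
borer + welder + mill: floor space 5 + 5 + 10 = 20 ≤ 23, output 12 + 16 + 10 = 38.
borer + planer + welder: floor space 5 + 13 + 5 = 23 ≤ 23, output 12 + 11 + 16 = 39.
Best is borer, planer, and welder with total output 39.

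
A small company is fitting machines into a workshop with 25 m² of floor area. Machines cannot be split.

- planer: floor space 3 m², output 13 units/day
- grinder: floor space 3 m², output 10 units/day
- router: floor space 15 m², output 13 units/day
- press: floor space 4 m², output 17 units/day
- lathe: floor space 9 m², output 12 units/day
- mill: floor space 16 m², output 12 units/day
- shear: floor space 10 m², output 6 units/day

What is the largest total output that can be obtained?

Take planer, grinder, router, and press: floor space 3 + 3 + 15 + 4 = 25 ≤ 25, output 13 + 10 + 13 + 17 = 53.
No other feasible combination does better.

53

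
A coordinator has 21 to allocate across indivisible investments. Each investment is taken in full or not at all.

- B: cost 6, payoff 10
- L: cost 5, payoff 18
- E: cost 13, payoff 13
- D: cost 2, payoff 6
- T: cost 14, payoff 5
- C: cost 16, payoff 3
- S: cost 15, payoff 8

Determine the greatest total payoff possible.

37

Allowing fractional choices, the relaxed optimum would be about 42.0, but investments are indivisible.
L + E + D: cost 5 + 13 + 2 = 20 ≤ 21, payoff 18 + 13 + 6 = 37.
B + L + D: cost 6 + 5 + 2 = 13 ≤ 21, payoff 10 + 18 + 6 = 34.
L + E: cost 5 + 13 = 18 ≤ 21, payoff 18 + 13 = 31.
Best is L, E, and D with total payoff 37.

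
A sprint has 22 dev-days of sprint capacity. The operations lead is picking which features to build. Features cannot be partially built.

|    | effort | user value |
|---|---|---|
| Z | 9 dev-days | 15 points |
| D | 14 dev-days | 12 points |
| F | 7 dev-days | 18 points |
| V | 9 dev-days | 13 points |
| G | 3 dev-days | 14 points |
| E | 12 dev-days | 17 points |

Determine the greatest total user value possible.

49

Allowing fractional choices, the relaxed optimum would be about 51.3, but features are indivisible.
Z + F + G: effort 9 + 7 + 3 = 19 ≤ 22, user value 15 + 18 + 14 = 47.
F + G + E: effort 7 + 3 + 12 = 22 ≤ 22, user value 18 + 14 + 17 = 49.
Best is F, G, and E with total user value 49.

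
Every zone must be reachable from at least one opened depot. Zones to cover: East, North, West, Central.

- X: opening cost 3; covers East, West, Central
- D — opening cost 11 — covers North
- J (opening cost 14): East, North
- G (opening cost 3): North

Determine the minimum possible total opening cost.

6

Choose X and G: together they cover East, North, West, Central — every zone.
Total opening cost: 3 + 3 = 6.
No cover costs less than 6.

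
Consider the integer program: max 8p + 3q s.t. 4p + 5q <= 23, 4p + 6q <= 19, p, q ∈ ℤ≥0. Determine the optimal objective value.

32

(p,q)=(4,0): 4·4+5·0=16≤23, 4·4+6·0=16≤19, objective 32.
(p,q)=(3,1): 4·3+5·1=17≤23, 4·3+6·1=18≤19, objective 27.
Maximum is 32 at (p,q)=(4,0).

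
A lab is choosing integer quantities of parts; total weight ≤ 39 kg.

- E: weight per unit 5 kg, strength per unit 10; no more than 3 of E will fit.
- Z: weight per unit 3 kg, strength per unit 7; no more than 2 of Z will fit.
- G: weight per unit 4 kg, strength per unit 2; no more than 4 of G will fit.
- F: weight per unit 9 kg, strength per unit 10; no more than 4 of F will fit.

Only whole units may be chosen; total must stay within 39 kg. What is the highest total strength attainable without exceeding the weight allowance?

This is a bounded integer knapsack.
Z has the best ratio (7/3); taking only Z gives at most 2×7 = 14 (stopped by the supply cap of 2).
Mixing does better — 3×E, 2×Z, and 2×F: weight 39 ≤ 39, strength 3·10 + 2·7 + 2·10 = 64.

64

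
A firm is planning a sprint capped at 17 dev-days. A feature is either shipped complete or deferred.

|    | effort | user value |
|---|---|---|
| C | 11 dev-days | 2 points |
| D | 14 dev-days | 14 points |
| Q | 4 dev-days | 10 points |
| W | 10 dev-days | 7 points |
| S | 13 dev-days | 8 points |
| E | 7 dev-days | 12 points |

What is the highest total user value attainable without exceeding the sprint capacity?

Q + E: effort 4 + 7 = 11 ≤ 17, user value 10 + 12 = 22.
Q + S: effort 4 + 13 = 17 ≤ 17, user value 10 + 8 = 18.
W + E: effort 10 + 7 = 17 ≤ 17, user value 7 + 12 = 19.
Best is Q and E with total user value 22.

22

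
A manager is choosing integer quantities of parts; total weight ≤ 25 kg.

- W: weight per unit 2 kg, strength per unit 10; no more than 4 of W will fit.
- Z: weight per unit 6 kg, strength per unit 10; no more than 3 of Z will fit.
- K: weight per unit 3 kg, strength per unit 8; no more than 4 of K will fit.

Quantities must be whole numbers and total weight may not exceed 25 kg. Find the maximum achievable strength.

74

3×W, 1×Z, and 4×K: weight 24 ≤ 25, strength 3·10 + 1·10 + 4·8 = 72.
4×W, 1×Z, and 3×K: weight 23 ≤ 25, strength 4·10 + 1·10 + 3·8 = 74.
Best is 74.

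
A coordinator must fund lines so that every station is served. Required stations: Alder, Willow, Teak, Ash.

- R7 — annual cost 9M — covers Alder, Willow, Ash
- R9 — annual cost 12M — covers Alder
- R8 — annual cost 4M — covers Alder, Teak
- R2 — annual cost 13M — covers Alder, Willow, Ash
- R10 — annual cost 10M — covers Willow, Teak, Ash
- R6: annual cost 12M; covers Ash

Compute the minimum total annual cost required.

Choose R7 and R8: together they cover Alder, Willow, Teak, Ash — every station.
Total annual cost: 9 + 4 = 13.
No cover costs less than 13.

13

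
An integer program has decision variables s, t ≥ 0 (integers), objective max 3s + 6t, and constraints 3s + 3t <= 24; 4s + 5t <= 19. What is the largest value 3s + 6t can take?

21

(s,t)=(1,3): 3·1+3·3=12≤24, 4·1+5·3=19≤19, objective 21.
(s,t)=(0,3): 3·0+3·3=9≤24, 4·0+5·3=15≤19, objective 18.
(s,t)=(2,2): 3·2+3·2=12≤24, 4·2+5·2=18≤19, objective 18.
The best lattice point is (1,3), giving 21.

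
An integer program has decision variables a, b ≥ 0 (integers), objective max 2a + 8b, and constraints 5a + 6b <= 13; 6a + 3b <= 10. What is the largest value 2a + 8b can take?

(a,b)=(0,2) is feasible, giving 16.
(a,b)=(1,1) is feasible, giving 10.
(a,b)=(0,1) is feasible, giving 8.
No feasible integer point exceeds 16.

16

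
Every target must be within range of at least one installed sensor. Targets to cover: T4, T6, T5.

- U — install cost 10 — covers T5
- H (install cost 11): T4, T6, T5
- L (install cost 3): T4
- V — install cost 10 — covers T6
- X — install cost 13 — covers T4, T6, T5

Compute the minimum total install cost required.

11

This is an integer covering problem.
The greedy cost-per-new-target heuristic would pick L and H for 14, but a cheaper cover exists.
H alone covers T4, T6, T5 — every target.
Total install cost: 11.
No cover costs less than 11.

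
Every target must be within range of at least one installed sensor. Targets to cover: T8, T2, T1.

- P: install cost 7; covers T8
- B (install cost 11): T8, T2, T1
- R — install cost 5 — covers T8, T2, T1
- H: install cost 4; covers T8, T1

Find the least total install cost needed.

5

This is a weighted set-cover instance.
R alone covers T8, T2, T1 — every target.
Total install cost: 5.
No cover costs less than 5.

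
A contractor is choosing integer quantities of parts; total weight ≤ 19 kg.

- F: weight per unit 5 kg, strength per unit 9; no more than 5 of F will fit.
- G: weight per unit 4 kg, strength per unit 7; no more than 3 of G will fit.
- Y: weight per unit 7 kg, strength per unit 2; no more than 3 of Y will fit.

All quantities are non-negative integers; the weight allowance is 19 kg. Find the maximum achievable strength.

34

3×F and 1×G: weight 19 ≤ 19, strength 3·9 + 1·7 = 34.
2×F and 2×G: weight 18 ≤ 19, strength 2·9 + 2·7 = 32.
Best is 34.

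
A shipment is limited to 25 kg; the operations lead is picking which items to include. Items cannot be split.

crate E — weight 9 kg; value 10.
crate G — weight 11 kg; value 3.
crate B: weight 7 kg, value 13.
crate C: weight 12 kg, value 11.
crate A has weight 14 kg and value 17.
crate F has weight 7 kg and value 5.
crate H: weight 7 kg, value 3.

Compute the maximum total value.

30

Take crate B and crate A: weight 7 + 14 = 21 ≤ 25, value 13 + 17 = 30.
No other feasible combination does better.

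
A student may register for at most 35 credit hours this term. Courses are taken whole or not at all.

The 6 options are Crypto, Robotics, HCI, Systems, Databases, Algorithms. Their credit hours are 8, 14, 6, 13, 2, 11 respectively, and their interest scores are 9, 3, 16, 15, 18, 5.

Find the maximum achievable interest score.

Take Crypto, HCI, Systems, and Databases: credit hours 8 + 6 + 13 + 2 = 29 ≤ 35, interest score 9 + 16 + 15 + 18 = 58.
No other feasible combination does better.

58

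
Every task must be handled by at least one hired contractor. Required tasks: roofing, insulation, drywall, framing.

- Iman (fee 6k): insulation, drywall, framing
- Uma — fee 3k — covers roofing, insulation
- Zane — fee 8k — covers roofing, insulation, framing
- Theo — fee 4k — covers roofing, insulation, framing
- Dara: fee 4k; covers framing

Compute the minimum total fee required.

9

The greedy cost-per-new-task heuristic would pick Theo and Iman for 10, but a cheaper cover exists.
Choose Iman and Uma: together they cover roofing, insulation, drywall, framing — every task.
Total fee: 6 + 3 = 9.
No cover costs less than 9.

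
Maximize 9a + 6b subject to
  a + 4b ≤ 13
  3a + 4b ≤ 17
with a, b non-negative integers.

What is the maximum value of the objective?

Relaxing integrality, the LP optimum is 51.00 at (a,b) = (5.67, 0), which is not an integer point.
(a,b)=(5,0): 1·5+4·0=5≤13, 3·5+4·0=15≤17, objective 45.
(a,b)=(4,1): 1·4+4·1=8≤13, 3·4+4·1=16≤17, objective 42.
(a,b)=(4,0): 1·4+4·0=4≤13, 3·4+4·0=12≤17, objective 36.
Maximum is 45 at (a,b)=(5,0).

45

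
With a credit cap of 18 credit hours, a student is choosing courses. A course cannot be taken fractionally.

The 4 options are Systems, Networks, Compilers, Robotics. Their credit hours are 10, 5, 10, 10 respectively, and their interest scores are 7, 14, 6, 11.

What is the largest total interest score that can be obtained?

This is an integer program with binary decision variables.
Allowing fractional choices, the relaxed optimum would be about 27.1, but courses are indivisible.
Networks + Robotics: credit hours 5 + 10 = 15 ≤ 18, interest score 14 + 11 = 25.
Networks + Compilers: credit hours 5 + 10 = 15 ≤ 18, interest score 14 + 6 = 20.
Systems + Networks: credit hours 10 + 5 = 15 ≤ 18, interest score 7 + 14 = 21.
Best is Networks and Robotics with total interest score 25.

25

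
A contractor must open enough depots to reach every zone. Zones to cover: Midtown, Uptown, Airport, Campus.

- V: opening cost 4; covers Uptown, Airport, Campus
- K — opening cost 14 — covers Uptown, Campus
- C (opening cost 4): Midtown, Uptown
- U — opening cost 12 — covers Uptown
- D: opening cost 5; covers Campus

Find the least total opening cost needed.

Choose V and C: together they cover Midtown, Uptown, Airport, Campus — every zone.
Total opening cost: 4 + 4 = 8.
No cover costs less than 8.

8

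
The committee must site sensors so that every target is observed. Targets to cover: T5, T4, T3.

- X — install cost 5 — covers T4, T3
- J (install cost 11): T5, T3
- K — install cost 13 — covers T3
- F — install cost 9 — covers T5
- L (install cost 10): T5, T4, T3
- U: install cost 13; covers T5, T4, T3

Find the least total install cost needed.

10

This is an integer covering problem.
The greedy cost-per-new-target heuristic would pick X and F for 14, but a cheaper cover exists.
L alone covers T5, T4, T3 — every target.
Total install cost: 10.
No cover costs less than 10.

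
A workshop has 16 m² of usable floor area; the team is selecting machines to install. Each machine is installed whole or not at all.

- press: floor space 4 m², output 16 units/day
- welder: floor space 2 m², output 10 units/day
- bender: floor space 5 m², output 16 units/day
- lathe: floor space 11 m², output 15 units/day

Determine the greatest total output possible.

42

press + welder + bender: floor space 4 + 2 + 5 = 11 ≤ 16, output 16 + 10 + 16 = 42.
press + lathe: floor space 4 + 11 = 15 ≤ 16, output 16 + 15 = 31.
press + bender: floor space 4 + 5 = 9 ≤ 16, output 16 + 16 = 32.
Best is press, welder, and bender with total output 42.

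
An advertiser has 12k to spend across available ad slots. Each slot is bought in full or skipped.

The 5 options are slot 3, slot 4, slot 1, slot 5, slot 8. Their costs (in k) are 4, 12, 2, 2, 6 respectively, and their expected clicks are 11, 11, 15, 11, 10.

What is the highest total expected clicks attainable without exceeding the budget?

Allowing fractional choices, the relaxed optimum would be about 43.7, but ad slots are indivisible.
slot 1 + slot 5 + slot 8: cost 2 + 2 + 6 = 10 ≤ 12, expected clicks 15 + 11 + 10 = 36.
slot 3 + slot 1 + slot 8: cost 4 + 2 + 6 = 12 ≤ 12, expected clicks 11 + 15 + 10 = 36.
slot 3 + slot 1 + slot 5: cost 4 + 2 + 2 = 8 ≤ 12, expected clicks 11 + 15 + 11 = 37.
Best is slot 3, slot 1, and slot 5 with total expected clicks 37.

37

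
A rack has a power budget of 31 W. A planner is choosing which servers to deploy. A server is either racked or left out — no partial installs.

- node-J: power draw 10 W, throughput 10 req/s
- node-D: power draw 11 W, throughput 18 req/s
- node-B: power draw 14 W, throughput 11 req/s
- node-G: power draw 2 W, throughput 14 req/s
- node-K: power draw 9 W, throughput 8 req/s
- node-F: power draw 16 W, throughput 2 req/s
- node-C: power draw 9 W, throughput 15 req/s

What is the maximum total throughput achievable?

55

Treat it as a binary knapsack problem.
Allowing fractional choices, the relaxed optimum would be about 56.0, but servers are indivisible.
node-D + node-G + node-K + node-C: power draw 11 + 2 + 9 + 9 = 31 ≤ 31, throughput 18 + 14 + 8 + 15 = 55.
node-J + node-G + node-K + node-C: power draw 10 + 2 + 9 + 9 = 30 ≤ 31, throughput 10 + 14 + 8 + 15 = 47.
node-D + node-G + node-C: power draw 11 + 2 + 9 = 22 ≤ 31, throughput 18 + 14 + 15 = 47.
Best is node-D, node-G, node-K, and node-C with total throughput 55.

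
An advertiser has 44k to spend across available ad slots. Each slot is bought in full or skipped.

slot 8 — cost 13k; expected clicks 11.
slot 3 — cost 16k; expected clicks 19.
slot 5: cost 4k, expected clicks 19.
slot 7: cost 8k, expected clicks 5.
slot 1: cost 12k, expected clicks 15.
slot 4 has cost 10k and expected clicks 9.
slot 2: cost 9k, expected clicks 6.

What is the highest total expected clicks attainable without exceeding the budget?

Treat it as a binary knapsack problem.
Allowing fractional choices, the relaxed optimum would be about 63.7, but ad slots are indivisible.
slot 3 + slot 5 + slot 1 + slot 2: cost 16 + 4 + 12 + 9 = 41 ≤ 44, expected clicks 19 + 19 + 15 + 6 = 59.
slot 3 + slot 5 + slot 1 + slot 4: cost 16 + 4 + 12 + 10 = 42 ≤ 44, expected clicks 19 + 19 + 15 + 9 = 62.
slot 3 + slot 5 + slot 7 + slot 1: cost 16 + 4 + 8 + 12 = 40 ≤ 44, expected clicks 19 + 19 + 5 + 15 = 58.
Best is slot 3, slot 5, slot 1, and slot 4 with total expected clicks 62.

62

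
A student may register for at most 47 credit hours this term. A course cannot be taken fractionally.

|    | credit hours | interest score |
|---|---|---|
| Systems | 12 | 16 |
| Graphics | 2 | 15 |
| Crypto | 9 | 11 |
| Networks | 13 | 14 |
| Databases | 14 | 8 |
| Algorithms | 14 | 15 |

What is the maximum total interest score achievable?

Allowing fractional choices, the relaxed optimum would be about 67.8, but courses are indivisible.
Systems + Graphics + Crypto + Algorithms: credit hours 12 + 2 + 9 + 14 = 37 ≤ 47, interest score 16 + 15 + 11 + 15 = 57.
Systems + Graphics + Networks + Algorithms: credit hours 12 + 2 + 13 + 14 = 41 ≤ 47, interest score 16 + 15 + 14 + 15 = 60.
Best is Systems, Graphics, Networks, and Algorithms with total interest score 60.

60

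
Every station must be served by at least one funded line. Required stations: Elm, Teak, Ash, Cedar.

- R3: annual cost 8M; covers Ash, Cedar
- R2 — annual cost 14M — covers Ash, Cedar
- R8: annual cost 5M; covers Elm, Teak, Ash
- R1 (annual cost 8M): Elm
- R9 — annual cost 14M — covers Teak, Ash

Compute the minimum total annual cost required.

13

Choose R3 and R8: together they cover Elm, Teak, Ash, Cedar — every station.
Total annual cost: 8 + 5 = 13.
No cover costs less than 13.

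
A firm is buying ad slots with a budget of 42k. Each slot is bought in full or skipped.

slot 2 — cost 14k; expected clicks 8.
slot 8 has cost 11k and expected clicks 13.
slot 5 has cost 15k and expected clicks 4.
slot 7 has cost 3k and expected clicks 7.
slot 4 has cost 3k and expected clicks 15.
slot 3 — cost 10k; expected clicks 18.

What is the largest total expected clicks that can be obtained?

Allowing fractional choices, the relaxed optimum would be about 61.3, but ad slots are indivisible.
slot 2 + slot 8 + slot 7 + slot 4 + slot 3: cost 14 + 11 + 3 + 3 + 10 = 41 ≤ 42, expected clicks 8 + 13 + 7 + 15 + 18 = 61.
slot 2 + slot 8 + slot 4 + slot 3: cost 14 + 11 + 3 + 10 = 38 ≤ 42, expected clicks 8 + 13 + 15 + 18 = 54.
slot 8 + slot 5 + slot 7 + slot 4 + slot 3: cost 11 + 15 + 3 + 3 + 10 = 42 ≤ 42, expected clicks 13 + 4 + 7 + 15 + 18 = 57.
Best is slot 2, slot 8, slot 7, slot 4, and slot 3 with total expected clicks 61.

61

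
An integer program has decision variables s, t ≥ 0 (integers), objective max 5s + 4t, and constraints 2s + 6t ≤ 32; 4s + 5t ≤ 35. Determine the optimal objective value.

(s,t)=(8,0) is feasible, giving 40.
(s,t)=(7,1) is feasible, giving 39.
The best lattice point is (8,0), giving 40.

40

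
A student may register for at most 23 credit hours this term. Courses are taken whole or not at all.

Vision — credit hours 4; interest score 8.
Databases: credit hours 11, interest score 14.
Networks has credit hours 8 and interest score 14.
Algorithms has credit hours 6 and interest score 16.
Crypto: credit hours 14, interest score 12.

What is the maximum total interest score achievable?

This is a 0-1 knapsack instance.
Allowing fractional choices, the relaxed optimum would be about 44.4, but courses are indivisible.
Vision + Databases + Networks: credit hours 4 + 11 + 8 = 23 ≤ 23, interest score 8 + 14 + 14 = 36.
Vision + Databases + Algorithms: credit hours 4 + 11 + 6 = 21 ≤ 23, interest score 8 + 14 + 16 = 38.
Vision + Networks + Algorithms: credit hours 4 + 8 + 6 = 18 ≤ 23, interest score 8 + 14 + 16 = 38.
The maximum interest score is 38; one optimal choice is Vision, Networks, and Algorithms.

38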